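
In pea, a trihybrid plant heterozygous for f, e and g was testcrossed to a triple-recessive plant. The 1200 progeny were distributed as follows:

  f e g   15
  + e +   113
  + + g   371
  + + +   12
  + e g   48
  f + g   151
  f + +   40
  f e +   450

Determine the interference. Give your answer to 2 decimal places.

0.03

The two most frequent reciprocal classes, f e + and + + g, are the parental types, so the F1 was f e + / + + g.
The two rarest classes, f e g and + + +, are the double crossovers. Comparing them with the parentals, only the g allele has switched, so g is the middle locus and the order is f – g – e.
f–g: (264 + 27)/1200 = 0.2425; g–e: (88 + 27)/1200 = 0.0958.
Expected DCO frequency = 0.2425 × 0.0958 ≈ 0.02323; observed = 27/1200 ≈ 0.02250.
Coefficient of coincidence = 0.02250/0.02323 ≈ 0.97; interference = 1 − 0.97 = 0.03.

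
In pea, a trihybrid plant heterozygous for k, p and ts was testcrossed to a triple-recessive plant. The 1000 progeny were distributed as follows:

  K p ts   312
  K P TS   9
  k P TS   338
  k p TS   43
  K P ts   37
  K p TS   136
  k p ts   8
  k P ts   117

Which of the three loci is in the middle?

The two most frequent reciprocal classes, k P TS and K p ts, are the parental types, so the F1 was k P TS / K p ts.
The two rarest classes, K P TS and k p ts, are the double crossovers. Comparing them with the parentals, only the k allele has switched, so k is the middle locus and the order is p – k – ts.

k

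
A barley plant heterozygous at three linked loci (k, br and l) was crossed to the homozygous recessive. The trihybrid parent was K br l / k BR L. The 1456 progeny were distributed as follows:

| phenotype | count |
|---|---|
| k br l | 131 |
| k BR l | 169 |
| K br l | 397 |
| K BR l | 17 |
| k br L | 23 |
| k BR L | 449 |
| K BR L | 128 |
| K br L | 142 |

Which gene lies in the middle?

br

The two rarest classes, K BR l and k br L, are the double crossovers. Comparing them with the parentals, only the br allele has switched, so br is the middle locus and the order is k – br – l.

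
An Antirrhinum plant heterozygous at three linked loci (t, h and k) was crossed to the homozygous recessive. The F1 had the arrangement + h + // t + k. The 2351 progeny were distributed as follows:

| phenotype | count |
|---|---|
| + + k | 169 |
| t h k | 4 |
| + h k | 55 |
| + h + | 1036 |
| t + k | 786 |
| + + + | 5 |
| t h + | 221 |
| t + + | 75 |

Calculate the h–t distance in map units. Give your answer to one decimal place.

17.0 map units

The two rarest classes, + + + and t h k, are the double crossovers. Comparing them with the parentals, only the h allele has switched, so h is the middle locus and the order is t – h – k.
Crossovers in the t–h interval produce the single-crossover classes t h + and + + k (221 + 169 = 390) plus the double crossovers (9).
RF(t–h) = (390 + 9) / 2351 = 399/2351 = 0.1697 → 17.0 map units.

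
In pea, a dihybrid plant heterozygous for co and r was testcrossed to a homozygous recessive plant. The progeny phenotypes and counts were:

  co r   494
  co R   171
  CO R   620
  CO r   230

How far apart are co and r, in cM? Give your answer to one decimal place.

The two most frequent classes, CO R (620) and co r (494), are the parental types, so the F1 was CO R / co r.
The recombinant classes are CO r and co R: 230 + 171 = 401.
Recombination frequency = 401/1515 = 0.2647 ≈ 26.5%, i.e. 26.5 cM.

26.5 cM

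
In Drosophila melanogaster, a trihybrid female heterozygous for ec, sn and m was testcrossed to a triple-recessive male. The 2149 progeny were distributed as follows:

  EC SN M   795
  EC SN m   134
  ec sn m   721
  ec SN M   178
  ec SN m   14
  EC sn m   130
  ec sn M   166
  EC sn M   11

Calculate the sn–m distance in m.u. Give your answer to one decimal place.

The two most frequent reciprocal classes, EC SN M and ec sn m, are the parental types, so the F1 was EC SN M / ec sn m.
The two rarest classes, EC sn M and ec SN m, are the double crossovers. Comparing them with the parentals, only the sn allele has switched, so sn is the middle locus and the order is ec – sn – m.
Crossovers in the sn–m interval produce the single-crossover classes EC SN m and ec sn M (134 + 166 = 300) plus the double crossovers (25).
RF(sn–m) = (300 + 25) / 2149 = 325/2149 = 0.1512 → 15.1 m.u.

15.1 m.u.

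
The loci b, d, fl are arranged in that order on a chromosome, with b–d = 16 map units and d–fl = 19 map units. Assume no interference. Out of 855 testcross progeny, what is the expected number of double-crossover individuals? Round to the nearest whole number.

26

Map distances give recombination frequencies of 0.160 and 0.190 for the two intervals.
With no interference, expected double-crossover frequency = 0.160 × 0.190 = 0.03040.
Expected number = 0.03040 × 855 = 25.99 ≈ 26.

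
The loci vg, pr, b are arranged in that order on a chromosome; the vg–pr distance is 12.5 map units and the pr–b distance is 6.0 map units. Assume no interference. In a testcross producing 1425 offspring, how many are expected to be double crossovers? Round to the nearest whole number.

Map distances give recombination frequencies of 0.125 and 0.060 for the two intervals.
With no interference, expected double-crossover frequency = 0.125 × 0.060 = 0.00750.
Expected number = 0.00750 × 1425 = 10.69 ≈ 11.

11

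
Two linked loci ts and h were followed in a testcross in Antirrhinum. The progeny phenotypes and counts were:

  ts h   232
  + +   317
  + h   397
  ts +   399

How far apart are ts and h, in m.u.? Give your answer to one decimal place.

40.8 m.u.

The two most frequent classes, + h (397) and ts + (399), are the parental types, so the F1 was + h / ts +.
The recombinant classes are + + and ts h: 317 + 232 = 549.
Recombination frequency = 549/1345 = 0.4082 ≈ 40.8%, i.e. 40.8 m.u.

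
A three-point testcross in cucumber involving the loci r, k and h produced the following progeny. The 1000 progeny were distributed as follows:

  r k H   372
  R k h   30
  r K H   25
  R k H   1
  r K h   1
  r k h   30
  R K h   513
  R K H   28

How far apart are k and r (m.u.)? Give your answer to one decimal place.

5.7 m.u.

The two most frequent reciprocal classes, R K h and r k H, are the parental types, so the F1 was R K h / r k H.
The two rarest classes, r K h and R k H, are the double crossovers. Comparing them with the parentals, only the r allele has switched, so r is the middle locus and the order is h – r – k.
Crossovers in the r–k interval produce the single-crossover classes R k h and r K H (30 + 25 = 55) plus the double crossovers (2).
RF(r–k) = (55 + 2) / 1000 = 57/1000 = 0.0570 → 5.7 m.u.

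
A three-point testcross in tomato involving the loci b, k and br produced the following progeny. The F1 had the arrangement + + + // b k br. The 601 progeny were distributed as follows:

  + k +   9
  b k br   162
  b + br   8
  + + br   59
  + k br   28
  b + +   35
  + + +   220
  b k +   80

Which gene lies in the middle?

The two rarest classes, + k + and b + br, are the double crossovers. Comparing them with the parentals, only the k allele has switched, so k is the middle locus and the order is br – k – b.

k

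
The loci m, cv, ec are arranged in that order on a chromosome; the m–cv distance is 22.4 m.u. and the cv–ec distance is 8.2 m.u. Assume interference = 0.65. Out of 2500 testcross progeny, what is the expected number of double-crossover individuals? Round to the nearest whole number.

Map distances give recombination frequencies of 0.224 and 0.082 for the two intervals.
With interference 0.65 (so coincidence = 0.35), expected double-crossover frequency = 0.224 × 0.082 × 0.35 = 0.00643.
Expected number = 0.00643 × 2500 = 16.07 ≈ 16.

16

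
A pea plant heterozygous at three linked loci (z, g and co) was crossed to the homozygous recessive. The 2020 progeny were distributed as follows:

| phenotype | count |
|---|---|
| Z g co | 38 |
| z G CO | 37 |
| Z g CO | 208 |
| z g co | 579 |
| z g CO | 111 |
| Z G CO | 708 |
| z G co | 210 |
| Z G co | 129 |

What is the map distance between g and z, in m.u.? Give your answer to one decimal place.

The two most frequent reciprocal classes, z g co and Z G CO, are the parental types, so the F1 was z g co / Z G CO.
The two rarest classes, Z g co and z G CO, are the double crossovers. Comparing them with the parentals, only the z allele has switched, so z is the middle locus and the order is g – z – co.
Crossovers in the g–z interval produce the single-crossover classes z G co and Z g CO (210 + 208 = 418) plus the double crossovers (75).
RF(g–z) = (418 + 75) / 2020 = 493/2020 = 0.2441 → 24.4 m.u.

24.4 m.u.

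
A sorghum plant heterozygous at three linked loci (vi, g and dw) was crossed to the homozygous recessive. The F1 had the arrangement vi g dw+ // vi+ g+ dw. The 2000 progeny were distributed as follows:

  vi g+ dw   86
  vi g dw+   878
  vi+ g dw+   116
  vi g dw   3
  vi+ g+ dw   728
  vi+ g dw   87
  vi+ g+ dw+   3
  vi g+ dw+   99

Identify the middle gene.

The two rarest classes, vi g dw and vi+ g+ dw+, are the double crossovers. Comparing them with the parentals, only the dw allele has switched, so dw is the middle locus and the order is g – dw – vi.

dw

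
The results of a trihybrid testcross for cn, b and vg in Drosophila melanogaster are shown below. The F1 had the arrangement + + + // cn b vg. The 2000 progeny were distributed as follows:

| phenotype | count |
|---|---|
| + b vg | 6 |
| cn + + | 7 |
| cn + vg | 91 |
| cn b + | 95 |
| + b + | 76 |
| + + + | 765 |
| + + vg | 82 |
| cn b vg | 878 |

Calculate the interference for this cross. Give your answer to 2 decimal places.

The two rarest classes, cn + + and + b vg, are the double crossovers. Comparing them with the parentals, only the cn allele has switched, so cn is the middle locus and the order is vg – cn – b.
vg–cn: (177 + 13)/2000 = 0.0950; cn–b: (167 + 13)/2000 = 0.0900.
Expected DCO frequency = 0.0950 × 0.0900 ≈ 0.00855; observed = 13/2000 ≈ 0.00650.
Coefficient of coincidence = 0.00650/0.00855 ≈ 0.76; interference = 1 − 0.76 = 0.24.

0.24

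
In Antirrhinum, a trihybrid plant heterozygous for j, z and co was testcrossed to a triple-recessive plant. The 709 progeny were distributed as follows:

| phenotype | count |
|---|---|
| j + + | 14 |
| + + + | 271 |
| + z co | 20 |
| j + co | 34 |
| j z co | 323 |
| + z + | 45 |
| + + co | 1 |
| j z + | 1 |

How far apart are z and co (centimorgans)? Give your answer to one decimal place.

11.4 centimorgans

The two most frequent reciprocal classes, + + + and j z co, are the parental types, so the F1 was + + + / j z co.
The two rarest classes, + + co and j z +, are the double crossovers. Comparing them with the parentals, only the co allele has switched, so co is the middle locus and the order is z – co – j.
Crossovers in the z–co interval produce the single-crossover classes + z + and j + co (45 + 34 = 79) plus the double crossovers (2).
RF(z–co) = (79 + 2) / 709 = 81/709 = 0.1142 → 11.4 centimorgans.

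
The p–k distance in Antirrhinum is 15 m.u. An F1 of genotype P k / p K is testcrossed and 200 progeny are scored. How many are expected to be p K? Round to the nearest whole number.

85

A map distance of 15 m.u. corresponds to a recombination frequency of 0.150.
The F1 is P k / p K, so p K is a parental gamete class with expected frequency (1 − r)/2 = 0.850/2 = 0.4250.
Expected number = 0.4250 × 200 = 85.00 ≈ 85.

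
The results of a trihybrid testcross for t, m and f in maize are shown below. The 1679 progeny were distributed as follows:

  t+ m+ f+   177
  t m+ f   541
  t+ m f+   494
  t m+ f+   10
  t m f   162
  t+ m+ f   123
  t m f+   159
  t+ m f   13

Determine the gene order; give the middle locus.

The two most frequent reciprocal classes, t m+ f and t+ m f+, are the parental types, so the F1 was t m+ f / t+ m f+.
The two rarest classes, t m+ f+ and t+ m f, are the double crossovers. Comparing them with the parentals, only the f allele has switched, so f is the middle locus and the order is m – f – t.

f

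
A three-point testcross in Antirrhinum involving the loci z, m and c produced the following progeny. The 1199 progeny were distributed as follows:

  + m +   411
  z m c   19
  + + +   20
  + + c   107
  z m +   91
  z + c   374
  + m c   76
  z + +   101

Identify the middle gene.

The two most frequent reciprocal classes, + m + and z + c, are the parental types, so the F1 was + m + / z + c.
The two rarest classes, + + + and z m c, are the double crossovers. Comparing them with the parentals, only the m allele has switched, so m is the middle locus and the order is z – m – c.

m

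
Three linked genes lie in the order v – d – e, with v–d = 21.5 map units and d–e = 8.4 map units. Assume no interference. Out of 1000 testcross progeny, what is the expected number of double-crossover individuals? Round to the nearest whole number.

Map distances give recombination frequencies of 0.215 and 0.084 for the two intervals.
With no interference, expected double-crossover frequency = 0.215 × 0.084 = 0.01806.
Expected number = 0.01806 × 1000 = 18.06 ≈ 18.

18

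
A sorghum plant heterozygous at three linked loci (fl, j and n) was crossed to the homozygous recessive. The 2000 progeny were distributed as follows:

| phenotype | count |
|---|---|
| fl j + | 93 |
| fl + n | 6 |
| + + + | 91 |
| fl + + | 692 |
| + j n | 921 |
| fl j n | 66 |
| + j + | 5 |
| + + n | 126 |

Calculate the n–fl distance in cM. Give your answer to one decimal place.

The two most frequent reciprocal classes, fl + + and + j n, are the parental types, so the F1 was fl + + / + j n.
The two rarest classes, fl + n and + j +, are the double crossovers. Comparing them with the parentals, only the n allele has switched, so n is the middle locus and the order is j – n – fl.
Crossovers in the n–fl interval produce the single-crossover classes + + + and fl j n (91 + 66 = 157) plus the double crossovers (11).
RF(n–fl) = (157 + 11) / 2000 = 168/2000 = 0.0840 → 8.4 cM.

8.4 cM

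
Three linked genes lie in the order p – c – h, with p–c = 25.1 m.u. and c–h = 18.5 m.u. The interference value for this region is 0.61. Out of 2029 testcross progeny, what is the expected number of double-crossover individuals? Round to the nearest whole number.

37

Map distances give recombination frequencies of 0.251 and 0.185 for the two intervals.
With interference 0.61 (so coincidence = 0.39), expected double-crossover frequency = 0.251 × 0.185 × 0.39 = 0.01811.
Expected number = 0.01811 × 2029 = 36.74 ≈ 37.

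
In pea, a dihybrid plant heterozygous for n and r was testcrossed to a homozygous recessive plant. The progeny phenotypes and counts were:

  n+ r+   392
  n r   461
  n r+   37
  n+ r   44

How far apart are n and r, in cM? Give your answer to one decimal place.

8.7 cM

The two most frequent classes, n+ r+ (392) and n r (461), are the parental types, so the F1 was n+ r+ / n r.
The recombinant classes are n+ r and n r+: 44 + 37 = 81.
Recombination frequency = 81/934 = 0.0867 ≈ 8.7%, i.e. 8.7 cM.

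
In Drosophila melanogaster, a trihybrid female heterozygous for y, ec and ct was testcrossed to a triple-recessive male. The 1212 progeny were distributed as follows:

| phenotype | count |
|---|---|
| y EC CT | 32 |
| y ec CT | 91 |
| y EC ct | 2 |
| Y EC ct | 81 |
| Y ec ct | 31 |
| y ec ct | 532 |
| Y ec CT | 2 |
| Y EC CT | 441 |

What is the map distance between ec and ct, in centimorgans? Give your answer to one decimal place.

The two most frequent reciprocal classes, Y EC CT and y ec ct, are the parental types, so the F1 was Y EC CT / y ec ct.
The two rarest classes, Y ec CT and y EC ct, are the double crossovers. Comparing them with the parentals, only the ec allele has switched, so ec is the middle locus and the order is y – ec – ct.
Crossovers in the ec–ct interval produce the single-crossover classes Y EC ct and y ec CT (81 + 91 = 172) plus the double crossovers (4).
RF(ec–ct) = (172 + 4) / 1212 = 176/1212 = 0.1452 → 14.5 centimorgans.

14.5 centimorgans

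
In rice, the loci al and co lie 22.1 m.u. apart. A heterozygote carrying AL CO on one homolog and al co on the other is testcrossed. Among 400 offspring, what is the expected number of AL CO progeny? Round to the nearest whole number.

156

A map distance of 22.1 m.u. corresponds to a recombination frequency of 0.221.
The F1 is AL CO / al co, so AL CO is a parental gamete class with expected frequency (1 − r)/2 = 0.779/2 = 0.3895.
Expected number = 0.3895 × 400 = 155.80 ≈ 156.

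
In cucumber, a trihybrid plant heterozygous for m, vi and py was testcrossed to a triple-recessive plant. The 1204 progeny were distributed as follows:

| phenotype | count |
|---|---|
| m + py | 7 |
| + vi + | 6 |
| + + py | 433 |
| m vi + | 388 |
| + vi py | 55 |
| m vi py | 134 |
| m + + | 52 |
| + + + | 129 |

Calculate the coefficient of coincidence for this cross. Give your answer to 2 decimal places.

0.47

The two most frequent reciprocal classes, m vi + and + + py, are the parental types, so the F1 was m vi + / + + py.
The two rarest classes, + vi + and m + py, are the double crossovers. Comparing them with the parentals, only the m allele has switched, so m is the middle locus and the order is vi – m – py.
vi–m: (107 + 13)/1204 = 0.0997; m–py: (263 + 13)/1204 = 0.2292.
Expected DCO frequency = 0.0997 × 0.2292 ≈ 0.02285; observed = 13/1204 ≈ 0.01080.
Coefficient of coincidence = 0.01080/0.02285 ≈ 0.47.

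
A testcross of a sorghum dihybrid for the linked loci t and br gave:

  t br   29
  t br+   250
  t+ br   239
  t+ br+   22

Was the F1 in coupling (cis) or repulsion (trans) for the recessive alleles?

trans

The two most frequent classes are t+ br (239) and t br+ (250); these are the parental (non-recombinant) types.
So the F1 carried t+ br on one chromosome and t br+ on the other — the recessive alleles are on opposite chromosomes (trans / repulsion).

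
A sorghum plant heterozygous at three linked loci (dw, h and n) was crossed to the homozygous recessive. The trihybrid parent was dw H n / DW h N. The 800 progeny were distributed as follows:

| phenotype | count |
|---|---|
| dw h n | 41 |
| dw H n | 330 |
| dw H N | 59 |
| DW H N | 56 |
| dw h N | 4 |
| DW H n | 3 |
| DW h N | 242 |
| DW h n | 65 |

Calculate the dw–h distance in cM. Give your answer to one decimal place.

The two rarest classes, DW H n and dw h N, are the double crossovers. Comparing them with the parentals, only the dw allele has switched, so dw is the middle locus and the order is h – dw – n.
Crossovers in the h–dw interval produce the single-crossover classes dw h n and DW H N (41 + 56 = 97) plus the double crossovers (7).
RF(h–dw) = (97 + 7) / 800 = 104/800 = 0.1300 → 13.0 cM.

13.0 cM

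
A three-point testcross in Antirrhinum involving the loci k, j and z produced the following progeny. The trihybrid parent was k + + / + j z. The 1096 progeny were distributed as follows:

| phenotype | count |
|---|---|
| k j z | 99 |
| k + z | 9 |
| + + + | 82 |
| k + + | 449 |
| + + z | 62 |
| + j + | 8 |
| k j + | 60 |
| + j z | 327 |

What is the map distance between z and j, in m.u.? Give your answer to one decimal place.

12.7 m.u.

The two rarest classes, k + z and + j +, are the double crossovers. Comparing them with the parentals, only the z allele has switched, so z is the middle locus and the order is k – z – j.
Crossovers in the z–j interval produce the single-crossover classes k j + and + + z (60 + 62 = 122) plus the double crossovers (17).
RF(z–j) = (122 + 17) / 1096 = 139/1096 = 0.1268 → 12.7 m.u.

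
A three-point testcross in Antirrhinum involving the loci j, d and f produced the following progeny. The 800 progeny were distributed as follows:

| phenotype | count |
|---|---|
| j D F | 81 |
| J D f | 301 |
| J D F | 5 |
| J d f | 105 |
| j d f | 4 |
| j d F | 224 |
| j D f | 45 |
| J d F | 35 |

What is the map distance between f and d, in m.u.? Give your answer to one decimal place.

24.4 m.u.

The two most frequent reciprocal classes, J D f and j d F, are the parental types, so the F1 was J D f / j d F.
The two rarest classes, J D F and j d f, are the double crossovers. Comparing them with the parentals, only the f allele has switched, so f is the middle locus and the order is j – f – d.
Crossovers in the f–d interval produce the single-crossover classes J d f and j D F (105 + 81 = 186) plus the double crossovers (9).
RF(f–d) = (186 + 9) / 800 = 195/800 = 0.2437 → 24.4 m.u.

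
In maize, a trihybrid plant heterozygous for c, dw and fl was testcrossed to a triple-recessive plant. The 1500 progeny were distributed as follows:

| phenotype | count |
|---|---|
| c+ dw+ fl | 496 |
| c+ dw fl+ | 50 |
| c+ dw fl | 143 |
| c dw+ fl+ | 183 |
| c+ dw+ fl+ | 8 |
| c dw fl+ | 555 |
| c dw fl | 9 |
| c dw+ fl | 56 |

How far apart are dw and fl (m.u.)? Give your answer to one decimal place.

22.9 m.u.

The two most frequent reciprocal classes, c+ dw+ fl and c dw fl+, are the parental types, so the F1 was c+ dw+ fl / c dw fl+.
The two rarest classes, c+ dw+ fl+ and c dw fl, are the double crossovers. Comparing them with the parentals, only the fl allele has switched, so fl is the middle locus and the order is c – fl – dw.
Crossovers in the fl–dw interval produce the single-crossover classes c+ dw fl and c dw+ fl+ (143 + 183 = 326) plus the double crossovers (17).
RF(fl–dw) = (326 + 17) / 1500 = 343/1500 = 0.2287 → 22.9 m.u.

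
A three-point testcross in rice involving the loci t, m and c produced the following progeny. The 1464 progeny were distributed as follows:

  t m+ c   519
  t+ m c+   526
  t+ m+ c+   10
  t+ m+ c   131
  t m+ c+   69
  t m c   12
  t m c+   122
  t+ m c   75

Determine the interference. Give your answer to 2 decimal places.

0.29

The two most frequent reciprocal classes, t m+ c and t+ m c+, are the parental types, so the F1 was t m+ c / t+ m c+.
The two rarest classes, t m c and t+ m+ c+, are the double crossovers. Comparing them with the parentals, only the m allele has switched, so m is the middle locus and the order is c – m – t.
c–m: (144 + 22)/1464 = 0.1134; m–t: (253 + 22)/1464 = 0.1878.
Expected DCO frequency = 0.1134 × 0.1878 ≈ 0.02130; observed = 22/1464 ≈ 0.01503.
Coefficient of coincidence = 0.01503/0.02130 ≈ 0.71; interference = 1 − 0.71 = 0.29.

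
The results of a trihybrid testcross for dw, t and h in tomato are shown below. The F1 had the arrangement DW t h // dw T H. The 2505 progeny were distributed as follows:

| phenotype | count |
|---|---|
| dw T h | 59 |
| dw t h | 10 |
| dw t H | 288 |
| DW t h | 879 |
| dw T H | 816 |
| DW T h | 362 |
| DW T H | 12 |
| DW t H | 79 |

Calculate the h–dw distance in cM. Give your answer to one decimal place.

6.4 cM

The two rarest classes, dw t h and DW T H, are the double crossovers. Comparing them with the parentals, only the dw allele has switched, so dw is the middle locus and the order is t – dw – h.
Crossovers in the dw–h interval produce the single-crossover classes DW t H and dw T h (79 + 59 = 138) plus the double crossovers (22).
RF(dw–h) = (138 + 22) / 2505 = 160/2505 = 0.0639 → 6.4 cM.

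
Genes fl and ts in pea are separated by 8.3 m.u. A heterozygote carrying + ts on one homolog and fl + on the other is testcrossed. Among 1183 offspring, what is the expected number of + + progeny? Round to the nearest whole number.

49

A map distance of 8.3 m.u. corresponds to a recombination frequency of 0.083.
The F1 is + ts / fl +, so + + is a recombinant gamete class with expected frequency r/2 = 0.083/2 = 0.0415.
Expected number = 0.0415 × 1183 = 49.09 ≈ 49.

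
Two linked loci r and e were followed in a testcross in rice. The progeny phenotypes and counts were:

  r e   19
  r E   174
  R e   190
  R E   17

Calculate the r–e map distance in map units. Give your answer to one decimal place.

9.0 map units

The two most frequent classes, R e (190) and r E (174), are the parental types, so the F1 was R e / r E.
The recombinant classes are R E and r e: 17 + 19 = 36.
Recombination frequency = 36/400 = 0.0900 ≈ 9.0%, i.e. 9.0 map units.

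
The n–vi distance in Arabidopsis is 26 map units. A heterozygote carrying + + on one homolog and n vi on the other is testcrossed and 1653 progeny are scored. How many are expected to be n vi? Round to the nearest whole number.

612

A map distance of 26 map units corresponds to a recombination frequency of 0.260.
The F1 is + + / n vi, so n vi is a parental gamete class with expected frequency (1 − r)/2 = 0.740/2 = 0.3700.
Expected number = 0.3700 × 1653 = 611.61 ≈ 612.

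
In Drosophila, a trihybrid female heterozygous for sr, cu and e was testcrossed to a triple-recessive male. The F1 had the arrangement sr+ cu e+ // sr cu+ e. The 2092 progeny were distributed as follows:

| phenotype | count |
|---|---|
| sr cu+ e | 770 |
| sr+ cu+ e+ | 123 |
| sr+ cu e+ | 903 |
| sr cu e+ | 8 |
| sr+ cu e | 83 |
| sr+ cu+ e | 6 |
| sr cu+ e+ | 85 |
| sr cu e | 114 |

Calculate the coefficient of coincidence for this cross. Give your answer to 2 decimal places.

The two rarest classes, sr cu e+ and sr+ cu+ e, are the double crossovers. Comparing them with the parentals, only the sr allele has switched, so sr is the middle locus and the order is cu – sr – e.
cu–sr: (237 + 14)/2092 = 0.1200; sr–e: (168 + 14)/2092 = 0.0870.
Expected DCO frequency = 0.1200 × 0.0870 ≈ 0.01044; observed = 14/2092 ≈ 0.00669.
Coefficient of coincidence = 0.00669/0.01044 ≈ 0.64.

0.64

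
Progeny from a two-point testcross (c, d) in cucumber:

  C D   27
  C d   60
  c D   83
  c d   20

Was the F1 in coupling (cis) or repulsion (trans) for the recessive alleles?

The two most frequent classes are C d (60) and c D (83); these are the parental (non-recombinant) types.
So the F1 carried C d on one chromosome and c D on the other — the recessive alleles are on opposite chromosomes (trans / repulsion).

trans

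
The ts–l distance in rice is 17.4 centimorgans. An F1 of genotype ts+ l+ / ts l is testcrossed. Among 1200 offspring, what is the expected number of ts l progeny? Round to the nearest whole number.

496

A map distance of 17.4 centimorgans corresponds to a recombination frequency of 0.174.
The F1 is ts+ l+ / ts l, so ts l is a parental gamete class with expected frequency (1 − r)/2 = 0.826/2 = 0.4130.
Expected number = 0.4130 × 1200 = 495.60 ≈ 496.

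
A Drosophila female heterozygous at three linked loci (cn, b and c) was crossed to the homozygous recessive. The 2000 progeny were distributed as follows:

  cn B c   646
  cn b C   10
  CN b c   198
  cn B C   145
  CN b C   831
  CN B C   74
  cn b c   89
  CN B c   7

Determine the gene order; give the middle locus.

cn

The two most frequent reciprocal classes, CN b C and cn B c, are the parental types, so the F1 was CN b C / cn B c.
The two rarest classes, cn b C and CN B c, are the double crossovers. Comparing them with the parentals, only the cn allele has switched, so cn is the middle locus and the order is c – cn – b.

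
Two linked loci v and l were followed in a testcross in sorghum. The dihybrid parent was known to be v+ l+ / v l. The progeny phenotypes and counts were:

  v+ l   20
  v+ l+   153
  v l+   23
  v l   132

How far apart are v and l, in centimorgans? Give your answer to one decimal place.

13.1 centimorgans

The recombinant classes are v+ l and v l+: 20 + 23 = 43.
Recombination frequency = 43/328 = 0.1311 ≈ 13.1%, i.e. 13.1 centimorgans.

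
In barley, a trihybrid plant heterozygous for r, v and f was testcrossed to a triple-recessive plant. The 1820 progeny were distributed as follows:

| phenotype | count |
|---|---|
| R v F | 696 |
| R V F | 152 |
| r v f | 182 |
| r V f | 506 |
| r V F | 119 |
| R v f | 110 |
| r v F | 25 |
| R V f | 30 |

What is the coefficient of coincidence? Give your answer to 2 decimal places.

The two most frequent reciprocal classes, R v F and r V f, are the parental types, so the F1 was R v F / r V f.
The two rarest classes, r v F and R V f, are the double crossovers. Comparing them with the parentals, only the r allele has switched, so r is the middle locus and the order is v – r – f.
v–r: (334 + 55)/1820 = 0.2137; r–f: (229 + 55)/1820 = 0.1560.
Expected DCO frequency = 0.2137 × 0.1560 ≈ 0.03334; observed = 55/1820 ≈ 0.03022.
Coefficient of coincidence = 0.03022/0.03334 ≈ 0.91.

0.91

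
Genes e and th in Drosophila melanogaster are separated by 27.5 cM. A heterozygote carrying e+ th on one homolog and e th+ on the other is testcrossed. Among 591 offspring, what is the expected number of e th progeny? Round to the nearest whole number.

A map distance of 27.5 cM corresponds to a recombination frequency of 0.275.
The F1 is e+ th / e th+, so e th is a recombinant gamete class with expected frequency r/2 = 0.275/2 = 0.1375.
Expected number = 0.1375 × 591 = 81.26 ≈ 81.

81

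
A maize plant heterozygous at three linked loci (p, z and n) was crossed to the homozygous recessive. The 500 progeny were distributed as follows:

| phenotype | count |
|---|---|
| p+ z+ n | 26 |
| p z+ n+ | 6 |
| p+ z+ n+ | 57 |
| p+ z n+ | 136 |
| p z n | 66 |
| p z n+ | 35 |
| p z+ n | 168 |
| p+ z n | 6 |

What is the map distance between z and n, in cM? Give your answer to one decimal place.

27.0 cM

The two most frequent reciprocal classes, p+ z n+ and p z+ n, are the parental types, so the F1 was p+ z n+ / p z+ n.
The two rarest classes, p+ z n and p z+ n+, are the double crossovers. Comparing them with the parentals, only the n allele has switched, so n is the middle locus and the order is p – n – z.
Crossovers in the n–z interval produce the single-crossover classes p+ z+ n+ and p z n (57 + 66 = 123) plus the double crossovers (12).
RF(n–z) = (123 + 12) / 500 = 135/500 = 0.2700 → 27.0 cM.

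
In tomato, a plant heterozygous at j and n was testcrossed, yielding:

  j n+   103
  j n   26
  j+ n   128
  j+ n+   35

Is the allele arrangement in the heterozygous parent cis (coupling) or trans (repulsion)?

The two most frequent classes are j+ n (128) and j n+ (103); these are the parental (non-recombinant) types.
So the F1 carried j+ n on one chromosome and j n+ on the other — the recessive alleles are on opposite chromosomes (trans / repulsion).

trans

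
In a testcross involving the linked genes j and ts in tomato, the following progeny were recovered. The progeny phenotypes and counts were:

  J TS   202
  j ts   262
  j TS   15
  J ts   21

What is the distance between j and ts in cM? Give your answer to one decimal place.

The two most frequent classes, J TS (202) and j ts (262), are the parental types, so the F1 was J TS / j ts.
The recombinant classes are J ts and j TS: 21 + 15 = 36.
Recombination frequency = 36/500 = 0.0720 ≈ 7.2%, i.e. 7.2 cM.

7.2 cM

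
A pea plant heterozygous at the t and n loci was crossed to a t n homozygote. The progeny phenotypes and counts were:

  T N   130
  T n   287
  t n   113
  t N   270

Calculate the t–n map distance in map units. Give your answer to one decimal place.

The two most frequent classes, T n (287) and t N (270), are the parental types, so the F1 was T n / t N.
The recombinant classes are T N and t n: 130 + 113 = 243.
Recombination frequency = 243/800 = 0.3038 ≈ 30.4%, i.e. 30.4 map units.

30.4 map units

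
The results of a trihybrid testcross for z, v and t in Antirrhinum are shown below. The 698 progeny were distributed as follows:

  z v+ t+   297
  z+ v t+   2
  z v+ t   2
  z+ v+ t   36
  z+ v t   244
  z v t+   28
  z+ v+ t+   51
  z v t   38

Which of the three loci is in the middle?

t

The two most frequent reciprocal classes, z+ v t and z v+ t+, are the parental types, so the F1 was z+ v t / z v+ t+.
The two rarest classes, z+ v t+ and z v+ t, are the double crossovers. Comparing them with the parentals, only the t allele has switched, so t is the middle locus and the order is v – t – z.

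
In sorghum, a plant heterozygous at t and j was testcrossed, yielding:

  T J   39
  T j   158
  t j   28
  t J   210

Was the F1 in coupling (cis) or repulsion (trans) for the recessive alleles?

trans

The two most frequent classes are T j (158) and t J (210); these are the parental (non-recombinant) types.
So the F1 carried T j on one chromosome and t J on the other — the recessive alleles are on opposite chromosomes (trans / repulsion).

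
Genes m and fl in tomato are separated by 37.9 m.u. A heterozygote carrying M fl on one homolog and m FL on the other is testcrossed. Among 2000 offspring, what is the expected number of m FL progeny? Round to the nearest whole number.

621

A map distance of 37.9 m.u. corresponds to a recombination frequency of 0.379.
The F1 is M fl / m FL, so m FL is a parental gamete class with expected frequency (1 − r)/2 = 0.621/2 = 0.3105.
Expected number = 0.3105 × 2000 = 621.00 ≈ 621.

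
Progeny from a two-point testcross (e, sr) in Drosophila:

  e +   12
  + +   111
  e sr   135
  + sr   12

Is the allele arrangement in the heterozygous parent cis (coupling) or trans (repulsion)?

cis

The two most frequent classes are + + (111) and e sr (135); these are the parental (non-recombinant) types.
So the F1 carried + + on one chromosome and e sr on the other — the recessive alleles are on the same chromosome (cis / coupling).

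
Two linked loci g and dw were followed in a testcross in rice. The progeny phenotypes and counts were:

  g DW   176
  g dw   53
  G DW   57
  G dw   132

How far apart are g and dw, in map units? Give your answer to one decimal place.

26.3 map units

The two most frequent classes, G dw (132) and g DW (176), are the parental types, so the F1 was G dw / g DW.
The recombinant classes are G DW and g dw: 57 + 53 = 110.
Recombination frequency = 110/418 = 0.2632 ≈ 26.3%, i.e. 26.3 map units.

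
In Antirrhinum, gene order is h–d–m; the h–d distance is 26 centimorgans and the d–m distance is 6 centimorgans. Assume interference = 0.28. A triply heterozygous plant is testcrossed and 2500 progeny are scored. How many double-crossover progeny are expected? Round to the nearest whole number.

28

Map distances give recombination frequencies of 0.260 and 0.060 for the two intervals.
With interference 0.28 (so coincidence = 0.72), expected double-crossover frequency = 0.260 × 0.060 × 0.72 = 0.01123.
Expected number = 0.01123 × 2500 = 28.08 ≈ 28.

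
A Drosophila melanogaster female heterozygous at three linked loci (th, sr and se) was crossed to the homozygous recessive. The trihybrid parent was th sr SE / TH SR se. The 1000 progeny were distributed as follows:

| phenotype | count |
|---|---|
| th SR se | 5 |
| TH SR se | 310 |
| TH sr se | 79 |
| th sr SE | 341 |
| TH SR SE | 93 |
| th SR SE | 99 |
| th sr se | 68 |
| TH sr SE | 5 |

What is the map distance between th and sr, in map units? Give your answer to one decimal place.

18.8 map units

The two rarest classes, TH sr SE and th SR se, are the double crossovers. Comparing them with the parentals, only the th allele has switched, so th is the middle locus and the order is se – th – sr.
Crossovers in the th–sr interval produce the single-crossover classes th SR SE and TH sr se (99 + 79 = 178) plus the double crossovers (10).
RF(th–sr) = (178 + 10) / 1000 = 188/1000 = 0.1880 → 18.8 map units.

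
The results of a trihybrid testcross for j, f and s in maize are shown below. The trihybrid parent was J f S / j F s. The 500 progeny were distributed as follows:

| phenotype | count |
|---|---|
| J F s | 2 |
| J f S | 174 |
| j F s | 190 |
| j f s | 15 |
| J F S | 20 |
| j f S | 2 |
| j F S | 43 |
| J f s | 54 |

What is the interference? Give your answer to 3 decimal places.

The two rarest classes, j f S and J F s, are the double crossovers. Comparing them with the parentals, only the j allele has switched, so j is the middle locus and the order is f – j – s.
f–j: (35 + 4)/500 = 0.0780; j–s: (97 + 4)/500 = 0.2020.
Expected DCO frequency = 0.0780 × 0.2020 ≈ 0.01576; observed = 4/500 ≈ 0.00800.
Coefficient of coincidence = 0.00800/0.01576 ≈ 0.508; interference = 1 − 0.508 = 0.492.

0.492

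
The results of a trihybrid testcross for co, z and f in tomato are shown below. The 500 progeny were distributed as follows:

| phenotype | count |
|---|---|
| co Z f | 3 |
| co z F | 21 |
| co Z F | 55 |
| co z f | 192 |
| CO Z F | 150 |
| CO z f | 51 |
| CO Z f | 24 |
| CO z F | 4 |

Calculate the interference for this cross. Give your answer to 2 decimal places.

0.40

The two most frequent reciprocal classes, co z f and CO Z F, are the parental types, so the F1 was co z f / CO Z F.
The two rarest classes, co Z f and CO z F, are the double crossovers. Comparing them with the parentals, only the z allele has switched, so z is the middle locus and the order is f – z – co.
f–z: (45 + 7)/500 = 0.1040; z–co: (106 + 7)/500 = 0.2260.
Expected DCO frequency = 0.1040 × 0.2260 ≈ 0.02350; observed = 7/500 ≈ 0.01400.
Coefficient of coincidence = 0.01400/0.02350 ≈ 0.60; interference = 1 − 0.60 = 0.40.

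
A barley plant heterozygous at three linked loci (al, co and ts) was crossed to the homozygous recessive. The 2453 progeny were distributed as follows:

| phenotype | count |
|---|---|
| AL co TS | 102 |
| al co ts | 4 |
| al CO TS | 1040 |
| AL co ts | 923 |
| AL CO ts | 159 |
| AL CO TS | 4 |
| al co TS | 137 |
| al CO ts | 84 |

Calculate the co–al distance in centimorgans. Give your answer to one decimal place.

The two most frequent reciprocal classes, AL co ts and al CO TS, are the parental types, so the F1 was AL co ts / al CO TS.
The two rarest classes, al co ts and AL CO TS, are the double crossovers. Comparing them with the parentals, only the al allele has switched, so al is the middle locus and the order is co – al – ts.
Crossovers in the co–al interval produce the single-crossover classes AL CO ts and al co TS (159 + 137 = 296) plus the double crossovers (8).
RF(co–al) = (296 + 8) / 2453 = 304/2453 = 0.1239 → 12.4 centimorgans.

12.4 centimorgans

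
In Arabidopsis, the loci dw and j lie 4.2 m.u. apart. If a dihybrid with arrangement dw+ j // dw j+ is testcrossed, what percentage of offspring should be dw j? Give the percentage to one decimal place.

A map distance of 4.2 m.u. corresponds to a recombination frequency of 0.042.
The F1 is dw+ j / dw j+, so dw j is a recombinant gamete class with expected frequency r/2 = 0.042/2 = 0.0210.
That is 0.0210 = 2.1% of the progeny.

2.1%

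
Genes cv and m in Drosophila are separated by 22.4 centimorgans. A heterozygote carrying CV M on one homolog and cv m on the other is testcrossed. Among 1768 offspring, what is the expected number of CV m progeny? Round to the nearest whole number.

A map distance of 22.4 centimorgans corresponds to a recombination frequency of 0.224.
The F1 is CV M / cv m, so CV m is a recombinant gamete class with expected frequency r/2 = 0.224/2 = 0.1120.
Expected number = 0.1120 × 1768 = 198.02 ≈ 198.

198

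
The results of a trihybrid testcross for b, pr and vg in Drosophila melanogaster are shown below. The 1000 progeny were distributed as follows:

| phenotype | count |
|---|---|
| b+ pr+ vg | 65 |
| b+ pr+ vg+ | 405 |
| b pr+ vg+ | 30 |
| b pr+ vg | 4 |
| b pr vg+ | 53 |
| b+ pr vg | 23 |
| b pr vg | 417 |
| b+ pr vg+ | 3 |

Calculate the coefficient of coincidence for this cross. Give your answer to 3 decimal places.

0.933

The two most frequent reciprocal classes, b pr vg and b+ pr+ vg+, are the parental types, so the F1 was b pr vg / b+ pr+ vg+.
The two rarest classes, b pr+ vg and b+ pr vg+, are the double crossovers. Comparing them with the parentals, only the pr allele has switched, so pr is the middle locus and the order is b – pr – vg.
b–pr: (53 + 7)/1000 = 0.0600; pr–vg: (118 + 7)/1000 = 0.1250.
Expected DCO frequency = 0.0600 × 0.1250 ≈ 0.00750; observed = 7/1000 ≈ 0.00700.
Coefficient of coincidence = 0.00700/0.00750 ≈ 0.933.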